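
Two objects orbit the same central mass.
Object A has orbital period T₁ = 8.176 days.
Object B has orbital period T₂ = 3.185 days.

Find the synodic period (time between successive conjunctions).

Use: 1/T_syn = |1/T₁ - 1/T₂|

Convert to SI: T₁ = 8.176 days = 706406 s; T₂ = 3.185 days = 275184 s.
T_syn = |T₁ · T₂ / (T₁ − T₂)|.
T_syn = |706406 · 275184 / (706406 − 275184)| s ≈ 4.508e+05 s = 5.218 days.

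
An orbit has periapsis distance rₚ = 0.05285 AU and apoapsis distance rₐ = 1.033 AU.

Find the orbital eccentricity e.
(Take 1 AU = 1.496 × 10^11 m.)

Convert to SI: rₚ = 0.05285 AU = 7.90636e+09 m; rₐ = 1.033 AU = 1.54537e+11 m.
e = (rₐ − rₚ) / (rₐ + rₚ).
e = (1.54537e+11 − 7.90636e+09) / (1.54537e+11 + 7.90636e+09) = 1.4663e+11 / 1.62443e+11 ≈ 0.9027.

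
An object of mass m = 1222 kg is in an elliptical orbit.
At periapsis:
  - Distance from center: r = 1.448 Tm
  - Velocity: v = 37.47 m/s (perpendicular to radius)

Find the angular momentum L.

Convert to SI: r = 1.448 Tm = 1.448e+12 m.
Since v is perpendicular to r, L = m · v · r.
L = 1222 · 37.47 · 1.448e+12 kg·m²/s ≈ 6.63e+16 kg·m²/s.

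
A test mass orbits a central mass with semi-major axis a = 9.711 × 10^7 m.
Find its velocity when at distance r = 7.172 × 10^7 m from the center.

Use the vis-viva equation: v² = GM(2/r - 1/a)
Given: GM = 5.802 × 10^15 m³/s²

Vis-viva: v = √(GM · (2/r − 1/a)).
2/r − 1/a = 2/7.172e+07 − 1/9.711e+07 = 1.75886e-08 m⁻¹.
v = √(5.802e+15 · 1.75886e-08) m/s ≈ 1.01e+04 m/s = 10.1 km/s.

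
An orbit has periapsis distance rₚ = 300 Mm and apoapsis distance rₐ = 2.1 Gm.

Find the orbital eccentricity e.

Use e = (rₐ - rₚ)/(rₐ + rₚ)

Convert to SI: rₚ = 300 Mm = 3e+08 m; rₐ = 2.1 Gm = 2.1e+09 m.
e = (rₐ − rₚ) / (rₐ + rₚ).
e = (2.1e+09 − 3e+08) / (2.1e+09 + 3e+08) = 1.8e+09 / 2.4e+09 ≈ 0.75.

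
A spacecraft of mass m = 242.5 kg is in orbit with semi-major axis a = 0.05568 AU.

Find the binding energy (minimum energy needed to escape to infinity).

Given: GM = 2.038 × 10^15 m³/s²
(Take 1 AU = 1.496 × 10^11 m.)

Convert to SI: a = 0.05568 AU = 8.32973e+09 m.
Total orbital energy is E = −GMm/(2a); binding energy is E_bind = −E = GMm/(2a).
E_bind = 2.038e+15 · 242.5 / (2 · 8.32973e+09) J ≈ 2.967e+07 J = 29.67 MJ.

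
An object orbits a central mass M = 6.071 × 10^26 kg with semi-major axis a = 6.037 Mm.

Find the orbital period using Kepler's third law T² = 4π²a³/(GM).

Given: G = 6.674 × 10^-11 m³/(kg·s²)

Convert to SI: a = 6.037 Mm = 6.037e+06 m.
GM = G · M = 6.674e-11 · 6.071e+26 = 4.05179e+16 m³/s².
Kepler's third law: T = 2π √(a³ / GM).
Substituting a = 6.037e+06 m and GM = 4.05179e+16 m³/s²:
T = 2π √((6.037e+06)³ / 4.05179e+16) s
T ≈ 463 s = 7.717 minutes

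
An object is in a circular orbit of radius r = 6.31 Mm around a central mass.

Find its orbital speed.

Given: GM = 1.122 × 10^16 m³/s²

Convert to SI: r = 6.31 Mm = 6.31e+06 m.
For a circular orbit, gravity supplies the centripetal force, so v = √(GM / r).
v = √(1.122e+16 / 6.31e+06) m/s ≈ 4.217e+04 m/s = 42.17 km/s.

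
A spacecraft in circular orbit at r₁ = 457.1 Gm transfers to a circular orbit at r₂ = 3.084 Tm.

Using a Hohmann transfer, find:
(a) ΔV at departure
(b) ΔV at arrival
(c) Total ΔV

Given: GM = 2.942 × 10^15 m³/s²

Convert to SI: r₁ = 457.1 Gm = 4.571e+11 m; r₂ = 3.084 Tm = 3.084e+12 m.
Transfer semi-major axis: a_t = (r₁ + r₂)/2 = (4.571e+11 + 3.084e+12)/2 = 1.77055e+12 m.
Circular speeds: v₁ = √(GM/r₁) = 80.2261 m/s, v₂ = √(GM/r₂) = 30.8862 m/s.
Transfer speeds (vis-viva v² = GM(2/r − 1/a_t)): v₁ᵗ = 105.881 m/s, v₂ᵗ = 15.6934 m/s.
(a) ΔV₁ = |v₁ᵗ − v₁| ≈ 25.66 m/s = 25.66 m/s.
(b) ΔV₂ = |v₂ − v₂ᵗ| ≈ 15.19 m/s = 15.19 m/s.
(c) ΔV_total = ΔV₁ + ΔV₂ ≈ 40.85 m/s = 40.85 m/s.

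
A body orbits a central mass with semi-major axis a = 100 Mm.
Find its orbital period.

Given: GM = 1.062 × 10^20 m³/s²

Convert to SI: a = 100 Mm = 1e+08 m.
Kepler's third law: T = 2π √(a³ / GM).
Substituting a = 1e+08 m and GM = 1.062e+20 m³/s²:
T = 2π √((1e+08)³ / 1.062e+20) s
T ≈ 609.7 s = 10.16 minutes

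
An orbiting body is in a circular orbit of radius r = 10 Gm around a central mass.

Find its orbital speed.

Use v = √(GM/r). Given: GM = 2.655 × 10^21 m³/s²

Convert to SI: r = 10 Gm = 1e+10 m.
For a circular orbit, gravity supplies the centripetal force, so v = √(GM / r).
v = √(2.655e+21 / 1e+10) m/s ≈ 5.153e+05 m/s = 515.3 km/s.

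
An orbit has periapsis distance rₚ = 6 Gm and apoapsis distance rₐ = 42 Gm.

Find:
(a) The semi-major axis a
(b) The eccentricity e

Convert to SI: rₚ = 6 Gm = 6e+09 m; rₐ = 42 Gm = 4.2e+10 m.
(a) a = (rₚ + rₐ) / 2 = (6e+09 + 4.2e+10) / 2 ≈ 2.4e+10 m = 24 Gm.
(b) e = (rₐ − rₚ) / (rₐ + rₚ) = (4.2e+10 − 6e+09) / (4.2e+10 + 6e+09) ≈ 0.75.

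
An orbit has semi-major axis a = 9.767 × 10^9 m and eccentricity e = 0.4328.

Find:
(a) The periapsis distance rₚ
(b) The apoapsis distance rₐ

(a) rₚ = a(1 − e) = 9.767e+09 · (1 − 0.4328) = 9.767e+09 · 0.5672 ≈ 5.54e+09 m = 5.54 × 10^9 m.
(b) rₐ = a(1 + e) = 9.767e+09 · (1 + 0.4328) = 9.767e+09 · 1.4328 ≈ 1.399e+10 m = 1.399 × 10^10 m.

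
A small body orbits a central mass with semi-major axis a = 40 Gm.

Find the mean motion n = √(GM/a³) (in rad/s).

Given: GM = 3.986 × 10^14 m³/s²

Convert to SI: a = 40 Gm = 4e+10 m.
n = √(GM / a³).
n = √(3.986e+14 / (4e+10)³) rad/s ≈ 2.496e-09 rad/s.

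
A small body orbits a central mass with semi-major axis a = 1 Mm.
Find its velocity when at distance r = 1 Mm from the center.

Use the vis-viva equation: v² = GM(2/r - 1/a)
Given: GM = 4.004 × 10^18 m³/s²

Convert to SI: a = 1 Mm = 1e+06 m; r = 1 Mm = 1e+06 m.
Vis-viva: v = √(GM · (2/r − 1/a)).
2/r − 1/a = 2/1e+06 − 1/1e+06 = 1e-06 m⁻¹.
v = √(4.004e+18 · 1e-06) m/s ≈ 2.001e+06 m/s = 2001 km/s.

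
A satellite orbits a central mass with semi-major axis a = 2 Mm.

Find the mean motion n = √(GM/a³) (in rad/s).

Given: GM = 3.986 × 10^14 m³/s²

Convert to SI: a = 2 Mm = 2e+06 m.
n = √(GM / a³).
n = √(3.986e+14 / (2e+06)³) rad/s ≈ 0.007059 rad/s.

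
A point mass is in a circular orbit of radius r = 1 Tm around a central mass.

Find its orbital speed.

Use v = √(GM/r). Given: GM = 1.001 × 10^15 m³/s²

Convert to SI: r = 1 Tm = 1e+12 m.
For a circular orbit, gravity supplies the centripetal force, so v = √(GM / r).
v = √(1.001e+15 / 1e+12) m/s ≈ 31.64 m/s = 31.64 m/s.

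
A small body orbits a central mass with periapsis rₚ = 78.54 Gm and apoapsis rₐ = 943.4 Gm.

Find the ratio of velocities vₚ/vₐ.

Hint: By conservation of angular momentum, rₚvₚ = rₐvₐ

Convert to SI: rₚ = 78.54 Gm = 7.854e+10 m; rₐ = 943.4 Gm = 9.434e+11 m.
Conservation of angular momentum gives rₚvₚ = rₐvₐ, so vₚ/vₐ = rₐ/rₚ.
vₚ/vₐ = 9.434e+11 / 7.854e+10 ≈ 12.01.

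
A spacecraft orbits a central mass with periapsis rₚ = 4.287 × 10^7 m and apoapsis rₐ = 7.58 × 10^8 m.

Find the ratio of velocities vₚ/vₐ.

Conservation of angular momentum gives rₚvₚ = rₐvₐ, so vₚ/vₐ = rₐ/rₚ.
vₚ/vₐ = 7.58e+08 / 4.287e+07 ≈ 17.68.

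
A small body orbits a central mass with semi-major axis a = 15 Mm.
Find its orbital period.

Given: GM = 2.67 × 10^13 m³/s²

Convert to SI: a = 15 Mm = 1.5e+07 m.
Kepler's third law: T = 2π √(a³ / GM).
Substituting a = 1.5e+07 m and GM = 2.67e+13 m³/s²:
T = 2π √((1.5e+07)³ / 2.67e+13) s
T ≈ 7.064e+04 s = 19.62 hours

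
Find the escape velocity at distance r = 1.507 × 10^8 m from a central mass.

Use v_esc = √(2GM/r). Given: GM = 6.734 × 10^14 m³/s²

Escape velocity comes from setting total energy to zero: ½v² − GM/r = 0 ⇒ v_esc = √(2GM / r).
v_esc = √(2 · 6.734e+14 / 1.507e+08) m/s ≈ 2989 m/s = 2.989 km/s.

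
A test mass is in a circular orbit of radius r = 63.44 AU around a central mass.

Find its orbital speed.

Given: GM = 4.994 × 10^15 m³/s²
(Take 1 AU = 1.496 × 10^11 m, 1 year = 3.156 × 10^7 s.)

Convert to SI: r = 63.44 AU = 9.49062e+12 m.
For a circular orbit, gravity supplies the centripetal force, so v = √(GM / r).
v = √(4.994e+15 / 9.49062e+12) m/s ≈ 22.94 m/s = 0.004839 AU/year.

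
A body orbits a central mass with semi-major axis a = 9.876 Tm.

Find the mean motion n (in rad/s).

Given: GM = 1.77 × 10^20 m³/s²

Convert to SI: a = 9.876 Tm = 9.876e+12 m.
n = √(GM / a³).
n = √(1.77e+20 / (9.876e+12)³) rad/s ≈ 4.287e-10 rad/s.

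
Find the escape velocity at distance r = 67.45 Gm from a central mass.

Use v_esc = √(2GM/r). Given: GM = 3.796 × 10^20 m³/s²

Convert to SI: r = 67.45 Gm = 6.745e+10 m.
Escape velocity comes from setting total energy to zero: ½v² − GM/r = 0 ⇒ v_esc = √(2GM / r).
v_esc = √(2 · 3.796e+20 / 6.745e+10) m/s ≈ 1.061e+05 m/s = 106.1 km/s.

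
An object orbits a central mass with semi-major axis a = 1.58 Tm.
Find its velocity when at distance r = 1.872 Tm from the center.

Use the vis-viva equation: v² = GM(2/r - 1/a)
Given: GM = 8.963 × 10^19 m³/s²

Convert to SI: a = 1.58 Tm = 1.58e+12 m; r = 1.872 Tm = 1.872e+12 m.
Vis-viva: v = √(GM · (2/r − 1/a)).
2/r − 1/a = 2/1.872e+12 − 1/1.58e+12 = 4.35465e-13 m⁻¹.
v = √(8.963e+19 · 4.35465e-13) m/s ≈ 6247 m/s = 6.247 km/s.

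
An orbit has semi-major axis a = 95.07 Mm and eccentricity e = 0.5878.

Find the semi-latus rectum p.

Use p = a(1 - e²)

Convert to SI: a = 95.07 Mm = 9.507e+07 m.
p = a (1 − e²).
p = 9.507e+07 · (1 − (0.5878)²) = 9.507e+07 · 0.654491 ≈ 6.222e+07 m = 62.22 Mm.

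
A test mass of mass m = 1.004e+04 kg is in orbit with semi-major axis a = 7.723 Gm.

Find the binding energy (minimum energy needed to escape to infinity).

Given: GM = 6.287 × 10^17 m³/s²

Convert to SI: a = 7.723 Gm = 7.723e+09 m.
Total orbital energy is E = −GMm/(2a); binding energy is E_bind = −E = GMm/(2a).
E_bind = 6.287e+17 · 1.004e+04 / (2 · 7.723e+09) J ≈ 4.087e+11 J = 408.7 GJ.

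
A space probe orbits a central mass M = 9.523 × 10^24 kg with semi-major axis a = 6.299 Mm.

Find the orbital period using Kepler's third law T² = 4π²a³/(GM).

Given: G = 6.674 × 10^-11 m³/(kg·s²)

Convert to SI: a = 6.299 Mm = 6.299e+06 m.
GM = G · M = 6.674e-11 · 9.523e+24 = 6.35565e+14 m³/s².
Kepler's third law: T = 2π √(a³ / GM).
Substituting a = 6.299e+06 m and GM = 6.35565e+14 m³/s²:
T = 2π √((6.299e+06)³ / 6.35565e+14) s
T ≈ 3940 s = 1.094 hours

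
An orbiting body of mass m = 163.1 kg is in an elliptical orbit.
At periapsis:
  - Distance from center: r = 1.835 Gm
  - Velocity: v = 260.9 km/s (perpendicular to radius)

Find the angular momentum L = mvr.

Convert to SI: r = 1.835 Gm = 1.835e+09 m; v = 260.9 km/s = 260900 m/s.
Since v is perpendicular to r, L = m · v · r.
L = 163.1 · 260900 · 1.835e+09 kg·m²/s ≈ 7.808e+16 kg·m²/s.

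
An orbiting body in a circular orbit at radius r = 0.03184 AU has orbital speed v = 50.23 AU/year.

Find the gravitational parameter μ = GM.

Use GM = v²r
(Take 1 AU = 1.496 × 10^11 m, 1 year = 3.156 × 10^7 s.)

Convert to SI: r = 0.03184 AU = 4.76326e+09 m; v = 50.23 AU/year = 238099 m/s.
For a circular orbit v² = GM/r, so GM = v² · r.
GM = (238099)² · 4.76326e+09 m³/s² ≈ 2.7e+20 m³/s² = 2.7 × 10^20 m³/s².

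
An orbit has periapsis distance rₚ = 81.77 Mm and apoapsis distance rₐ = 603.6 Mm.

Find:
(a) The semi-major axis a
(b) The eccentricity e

Convert to SI: rₚ = 81.77 Mm = 8.177e+07 m; rₐ = 603.6 Mm = 6.036e+08 m.
(a) a = (rₚ + rₐ) / 2 = (8.177e+07 + 6.036e+08) / 2 ≈ 3.427e+08 m = 342.7 Mm.
(b) e = (rₐ − rₚ) / (rₐ + rₚ) = (6.036e+08 − 8.177e+07) / (6.036e+08 + 8.177e+07) ≈ 0.7614.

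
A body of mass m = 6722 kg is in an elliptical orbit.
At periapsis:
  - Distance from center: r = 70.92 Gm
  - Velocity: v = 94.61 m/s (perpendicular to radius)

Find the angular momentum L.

Convert to SI: r = 70.92 Gm = 7.092e+10 m.
Since v is perpendicular to r, L = m · v · r.
L = 6722 · 94.61 · 7.092e+10 kg·m²/s ≈ 4.51e+16 kg·m²/s.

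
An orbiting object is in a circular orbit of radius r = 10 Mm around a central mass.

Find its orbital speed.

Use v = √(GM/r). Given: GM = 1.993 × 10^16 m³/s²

Convert to SI: r = 10 Mm = 1e+07 m.
For a circular orbit, gravity supplies the centripetal force, so v = √(GM / r).
v = √(1.993e+16 / 1e+07) m/s ≈ 4.464e+04 m/s = 44.64 km/s.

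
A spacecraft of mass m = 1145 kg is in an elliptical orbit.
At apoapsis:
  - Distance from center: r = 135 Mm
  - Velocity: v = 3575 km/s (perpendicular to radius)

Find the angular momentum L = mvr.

Convert to SI: r = 135 Mm = 1.35e+08 m; v = 3575 km/s = 3.575e+06 m/s.
Since v is perpendicular to r, L = m · v · r.
L = 1145 · 3.575e+06 · 1.35e+08 kg·m²/s ≈ 5.526e+17 kg·m²/s.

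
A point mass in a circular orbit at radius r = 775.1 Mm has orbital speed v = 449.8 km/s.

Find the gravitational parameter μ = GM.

Convert to SI: r = 775.1 Mm = 7.751e+08 m; v = 449.8 km/s = 449800 m/s.
For a circular orbit v² = GM/r, so GM = v² · r.
GM = (449800)² · 7.751e+08 m³/s² ≈ 1.568e+20 m³/s² = 1.568 × 10^20 m³/s².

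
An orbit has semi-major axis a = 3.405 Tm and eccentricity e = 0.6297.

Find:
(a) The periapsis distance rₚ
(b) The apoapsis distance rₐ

Convert to SI: a = 3.405 Tm = 3.405e+12 m.
(a) rₚ = a(1 − e) = 3.405e+12 · (1 − 0.6297) = 3.405e+12 · 0.3703 ≈ 1.261e+12 m = 1.261 Tm.
(b) rₐ = a(1 + e) = 3.405e+12 · (1 + 0.6297) = 3.405e+12 · 1.6297 ≈ 5.549e+12 m = 5.549 Tm.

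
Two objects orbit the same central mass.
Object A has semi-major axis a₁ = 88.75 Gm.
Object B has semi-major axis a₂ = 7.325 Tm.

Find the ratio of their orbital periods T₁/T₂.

Convert to SI: a₁ = 88.75 Gm = 8.875e+10 m; a₂ = 7.325 Tm = 7.325e+12 m.
From Kepler's third law, (T₁/T₂)² = (a₁/a₂)³, so T₁/T₂ = (a₁/a₂)^(3/2).
a₁/a₂ = 8.875e+10 / 7.325e+12 = 0.012116.
T₁/T₂ = (0.012116)^(3/2) ≈ 0.001334.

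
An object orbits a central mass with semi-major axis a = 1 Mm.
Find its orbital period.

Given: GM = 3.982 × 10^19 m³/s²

Convert to SI: a = 1 Mm = 1e+06 m.
Kepler's third law: T = 2π √(a³ / GM).
Substituting a = 1e+06 m and GM = 3.982e+19 m³/s²:
T = 2π √((1e+06)³ / 3.982e+19) s
T ≈ 0.9957 s = 0.9957 seconds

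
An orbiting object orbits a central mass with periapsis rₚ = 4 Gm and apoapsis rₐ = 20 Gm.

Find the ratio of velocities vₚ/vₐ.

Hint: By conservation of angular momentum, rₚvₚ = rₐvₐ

Convert to SI: rₚ = 4 Gm = 4e+09 m; rₐ = 20 Gm = 2e+10 m.
Conservation of angular momentum gives rₚvₚ = rₐvₐ, so vₚ/vₐ = rₐ/rₚ.
vₚ/vₐ = 2e+10 / 4e+09 ≈ 5.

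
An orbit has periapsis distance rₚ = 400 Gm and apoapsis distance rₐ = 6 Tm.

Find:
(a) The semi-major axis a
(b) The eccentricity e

Convert to SI: rₚ = 400 Gm = 4e+11 m; rₐ = 6 Tm = 6e+12 m.
(a) a = (rₚ + rₐ) / 2 = (4e+11 + 6e+12) / 2 ≈ 3.2e+12 m = 3.2 Tm.
(b) e = (rₐ − rₚ) / (rₐ + rₚ) = (6e+12 − 4e+11) / (6e+12 + 4e+11) ≈ 0.875.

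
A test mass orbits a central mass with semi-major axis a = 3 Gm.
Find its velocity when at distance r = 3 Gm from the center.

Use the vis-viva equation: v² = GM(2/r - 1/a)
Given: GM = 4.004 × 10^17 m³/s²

Convert to SI: a = 3 Gm = 3e+09 m; r = 3 Gm = 3e+09 m.
Vis-viva: v = √(GM · (2/r − 1/a)).
2/r − 1/a = 2/3e+09 − 1/3e+09 = 3.33333e-10 m⁻¹.
v = √(4.004e+17 · 3.33333e-10) m/s ≈ 1.155e+04 m/s = 11.55 km/s.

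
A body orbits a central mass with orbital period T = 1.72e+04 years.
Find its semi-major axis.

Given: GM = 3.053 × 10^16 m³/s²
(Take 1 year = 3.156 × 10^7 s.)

Convert to SI: T = 1.72e+04 years = 5.42832e+11 s.
Invert Kepler's third law: a = (GM · T² / (4π²))^(1/3).
Substituting T = 5.42832e+11 s and GM = 3.053e+16 m³/s²:
a = (3.053e+16 · (5.42832e+11)² / (4π²))^(1/3) m
a ≈ 6.108e+12 m = 6.108 × 10^12 m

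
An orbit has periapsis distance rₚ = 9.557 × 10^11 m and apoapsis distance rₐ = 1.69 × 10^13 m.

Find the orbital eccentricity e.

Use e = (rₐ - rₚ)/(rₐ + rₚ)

e = (rₐ − rₚ) / (rₐ + rₚ).
e = (1.69e+13 − 9.557e+11) / (1.69e+13 + 9.557e+11) = 1.59443e+13 / 1.78557e+13 ≈ 0.893.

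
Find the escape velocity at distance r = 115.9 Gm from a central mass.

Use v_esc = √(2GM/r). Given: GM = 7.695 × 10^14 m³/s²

Convert to SI: r = 115.9 Gm = 1.159e+11 m.
Escape velocity comes from setting total energy to zero: ½v² − GM/r = 0 ⇒ v_esc = √(2GM / r).
v_esc = √(2 · 7.695e+14 / 1.159e+11) m/s ≈ 115.2 m/s = 115.2 m/s.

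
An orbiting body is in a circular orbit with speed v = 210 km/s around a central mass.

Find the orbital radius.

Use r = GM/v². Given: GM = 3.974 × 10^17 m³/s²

Convert to SI: v = 210 km/s = 210000 m/s.
For a circular orbit, v² = GM / r, so r = GM / v².
r = 3.974e+17 / (210000)² m ≈ 9.011e+06 m = 9.011 × 10^6 m.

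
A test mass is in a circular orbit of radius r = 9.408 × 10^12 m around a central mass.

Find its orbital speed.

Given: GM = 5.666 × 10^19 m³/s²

For a circular orbit, gravity supplies the centripetal force, so v = √(GM / r).
v = √(5.666e+19 / 9.408e+12) m/s ≈ 2454 m/s = 2.454 km/s.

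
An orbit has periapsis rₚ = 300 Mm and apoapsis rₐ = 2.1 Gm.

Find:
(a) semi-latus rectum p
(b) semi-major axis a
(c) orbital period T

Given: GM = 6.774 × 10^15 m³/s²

Convert to SI: rₚ = 300 Mm = 3e+08 m; rₐ = 2.1 Gm = 2.1e+09 m.
(a) From a = (rₚ + rₐ)/2 = 1.2e+09 m and e = (rₐ − rₚ)/(rₐ + rₚ) = 0.75, p = a(1 − e²) = 1.2e+09 · (1 − (0.75)²) ≈ 5.25e+08 m
(b) a = (rₚ + rₐ)/2 = (3e+08 + 2.1e+09)/2 ≈ 1.2e+09 m
(c) With a = (rₚ + rₐ)/2 = 1.2e+09 m, T = 2π √(a³/GM) = 2π √((1.2e+09)³/6.774e+15) s ≈ 3.173e+06 s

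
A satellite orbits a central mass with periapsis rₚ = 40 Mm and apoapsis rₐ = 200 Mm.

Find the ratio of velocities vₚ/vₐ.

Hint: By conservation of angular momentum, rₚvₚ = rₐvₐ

Convert to SI: rₚ = 40 Mm = 4e+07 m; rₐ = 200 Mm = 2e+08 m.
Conservation of angular momentum gives rₚvₚ = rₐvₐ, so vₚ/vₐ = rₐ/rₚ.
vₚ/vₐ = 2e+08 / 4e+07 ≈ 5.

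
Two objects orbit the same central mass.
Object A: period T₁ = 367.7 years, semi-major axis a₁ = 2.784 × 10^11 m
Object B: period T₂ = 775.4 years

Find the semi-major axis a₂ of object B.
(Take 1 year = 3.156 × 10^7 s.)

Convert to SI: T₁ = 367.7 years = 1.16046e+10 s; T₂ = 775.4 years = 2.44716e+10 s.
Kepler's third law: (T₁/T₂)² = (a₁/a₂)³ ⇒ a₂ = a₁ · (T₂/T₁)^(2/3).
T₂/T₁ = 2.44716e+10 / 1.16046e+10 = 2.10878.
a₂ = 2.784e+11 · (2.10878)^(2/3) m ≈ 4.578e+11 m = 4.578 × 10^11 m.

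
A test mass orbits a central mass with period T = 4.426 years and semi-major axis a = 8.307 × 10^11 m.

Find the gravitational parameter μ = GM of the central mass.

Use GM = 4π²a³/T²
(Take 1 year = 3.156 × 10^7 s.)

Convert to SI: T = 4.426 years = 1.39685e+08 s.
GM = 4π² · a³ / T².
GM = 4π² · (8.307e+11)³ / (1.39685e+08)² m³/s² ≈ 1.16e+21 m³/s² = 1.16 × 10^21 m³/s².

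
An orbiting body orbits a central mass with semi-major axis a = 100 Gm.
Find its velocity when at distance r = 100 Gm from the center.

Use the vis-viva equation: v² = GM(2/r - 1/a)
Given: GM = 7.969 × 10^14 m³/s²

Convert to SI: a = 100 Gm = 1e+11 m; r = 100 Gm = 1e+11 m.
Vis-viva: v = √(GM · (2/r − 1/a)).
2/r − 1/a = 2/1e+11 − 1/1e+11 = 1e-11 m⁻¹.
v = √(7.969e+14 · 1e-11) m/s ≈ 89.27 m/s = 89.27 m/s.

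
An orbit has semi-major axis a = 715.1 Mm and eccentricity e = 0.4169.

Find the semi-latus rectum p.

Convert to SI: a = 715.1 Mm = 7.151e+08 m.
p = a (1 − e²).
p = 7.151e+08 · (1 − (0.4169)²) = 7.151e+08 · 0.826194 ≈ 5.908e+08 m = 590.8 Mm.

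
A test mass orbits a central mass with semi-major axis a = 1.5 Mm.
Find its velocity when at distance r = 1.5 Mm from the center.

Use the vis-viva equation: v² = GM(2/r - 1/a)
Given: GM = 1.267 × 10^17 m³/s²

Convert to SI: a = 1.5 Mm = 1.5e+06 m; r = 1.5 Mm = 1.5e+06 m.
Vis-viva: v = √(GM · (2/r − 1/a)).
2/r − 1/a = 2/1.5e+06 − 1/1.5e+06 = 6.66667e-07 m⁻¹.
v = √(1.267e+17 · 6.66667e-07) m/s ≈ 2.906e+05 m/s = 290.6 km/s.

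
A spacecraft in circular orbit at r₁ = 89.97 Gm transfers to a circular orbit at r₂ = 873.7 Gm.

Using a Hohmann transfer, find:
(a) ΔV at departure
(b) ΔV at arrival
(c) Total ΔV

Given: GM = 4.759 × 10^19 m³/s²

Convert to SI: r₁ = 89.97 Gm = 8.997e+10 m; r₂ = 873.7 Gm = 8.737e+11 m.
Transfer semi-major axis: a_t = (r₁ + r₂)/2 = (8.997e+10 + 8.737e+11)/2 = 4.81835e+11 m.
Circular speeds: v₁ = √(GM/r₁) = 22999 m/s, v₂ = √(GM/r₂) = 7380.35 m/s.
Transfer speeds (vis-viva v² = GM(2/r − 1/a_t)): v₁ᵗ = 30970 m/s, v₂ᵗ = 3189.16 m/s.
(a) ΔV₁ = |v₁ᵗ − v₁| ≈ 7971 m/s = 7.971 km/s.
(b) ΔV₂ = |v₂ − v₂ᵗ| ≈ 4191 m/s = 4.191 km/s.
(c) ΔV_total = ΔV₁ + ΔV₂ ≈ 1.216e+04 m/s = 12.16 km/s.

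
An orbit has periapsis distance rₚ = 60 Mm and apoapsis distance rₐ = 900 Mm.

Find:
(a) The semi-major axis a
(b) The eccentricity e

Convert to SI: rₚ = 60 Mm = 6e+07 m; rₐ = 900 Mm = 9e+08 m.
(a) a = (rₚ + rₐ) / 2 = (6e+07 + 9e+08) / 2 ≈ 4.8e+08 m = 480 Mm.
(b) e = (rₐ − rₚ) / (rₐ + rₚ) = (9e+08 − 6e+07) / (9e+08 + 6e+07) ≈ 0.875.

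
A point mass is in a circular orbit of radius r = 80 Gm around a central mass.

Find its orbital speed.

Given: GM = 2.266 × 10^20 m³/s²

Convert to SI: r = 80 Gm = 8e+10 m.
For a circular orbit, gravity supplies the centripetal force, so v = √(GM / r).
v = √(2.266e+20 / 8e+10) m/s ≈ 5.322e+04 m/s = 53.22 km/s.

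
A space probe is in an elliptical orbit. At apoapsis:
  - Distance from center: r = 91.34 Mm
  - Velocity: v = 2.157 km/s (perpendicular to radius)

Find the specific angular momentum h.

Convert to SI: r = 91.34 Mm = 9.134e+07 m; v = 2.157 km/s = 2157 m/s.
With v perpendicular to r, h = r · v.
h = 9.134e+07 · 2157 m²/s ≈ 1.97e+11 m²/s.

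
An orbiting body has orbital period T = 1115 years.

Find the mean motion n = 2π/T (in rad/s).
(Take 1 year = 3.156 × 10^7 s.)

Convert to SI: T = 1115 years = 3.51894e+10 s.
n = 2π / T.
n = 2π / 3.51894e+10 s ≈ 1.786e-10 rad/s.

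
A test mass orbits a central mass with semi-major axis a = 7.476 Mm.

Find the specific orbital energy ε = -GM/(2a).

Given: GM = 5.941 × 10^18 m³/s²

Convert to SI: a = 7.476 Mm = 7.476e+06 m.
ε = −GM / (2a).
ε = −5.941e+18 / (2 · 7.476e+06) J/kg ≈ -3.973e+11 J/kg = -397.3 GJ/kg.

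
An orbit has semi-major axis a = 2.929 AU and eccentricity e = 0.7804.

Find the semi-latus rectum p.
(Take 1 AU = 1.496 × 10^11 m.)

Convert to SI: a = 2.929 AU = 4.38178e+11 m.
p = a (1 − e²).
p = 4.38178e+11 · (1 − (0.7804)²) = 4.38178e+11 · 0.390976 ≈ 1.713e+11 m = 1.145 AU.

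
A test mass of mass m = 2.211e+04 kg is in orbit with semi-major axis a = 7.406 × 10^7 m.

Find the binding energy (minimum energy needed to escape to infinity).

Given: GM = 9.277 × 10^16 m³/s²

Total orbital energy is E = −GMm/(2a); binding energy is E_bind = −E = GMm/(2a).
E_bind = 9.277e+16 · 2.211e+04 / (2 · 7.406e+07) J ≈ 1.385e+13 J = 13.85 TJ.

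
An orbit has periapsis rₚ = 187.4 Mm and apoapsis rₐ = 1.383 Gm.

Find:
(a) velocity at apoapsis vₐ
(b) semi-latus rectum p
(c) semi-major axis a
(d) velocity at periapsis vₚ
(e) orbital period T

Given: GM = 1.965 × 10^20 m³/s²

Convert to SI: rₚ = 187.4 Mm = 1.874e+08 m; rₐ = 1.383 Gm = 1.383e+09 m.
(a) With a = (rₚ + rₐ)/2 = 7.852e+08 m, vₐ = √(GM (2/rₐ − 1/a)) = √(1.965e+20 · (2/1.383e+09 − 1/7.852e+08)) m/s ≈ 1.841e+05 m/s
(b) From a = (rₚ + rₐ)/2 = 7.852e+08 m and e = (rₐ − rₚ)/(rₐ + rₚ) = 0.761335, p = a(1 − e²) = 7.852e+08 · (1 − (0.761335)²) ≈ 3.301e+08 m
(c) a = (rₚ + rₐ)/2 = (1.874e+08 + 1.383e+09)/2 ≈ 7.852e+08 m
(d) With a = (rₚ + rₐ)/2 = 7.852e+08 m, vₚ = √(GM (2/rₚ − 1/a)) = √(1.965e+20 · (2/1.874e+08 − 1/7.852e+08)) m/s ≈ 1.359e+06 m/s
(e) With a = (rₚ + rₐ)/2 = 7.852e+08 m, T = 2π √(a³/GM) = 2π √((7.852e+08)³/1.965e+20) s ≈ 9862 s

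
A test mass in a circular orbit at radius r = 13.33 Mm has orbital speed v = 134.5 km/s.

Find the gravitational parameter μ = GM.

Convert to SI: r = 13.33 Mm = 1.333e+07 m; v = 134.5 km/s = 134500 m/s.
For a circular orbit v² = GM/r, so GM = v² · r.
GM = (134500)² · 1.333e+07 m³/s² ≈ 2.411e+17 m³/s² = 2.411 × 10^17 m³/s².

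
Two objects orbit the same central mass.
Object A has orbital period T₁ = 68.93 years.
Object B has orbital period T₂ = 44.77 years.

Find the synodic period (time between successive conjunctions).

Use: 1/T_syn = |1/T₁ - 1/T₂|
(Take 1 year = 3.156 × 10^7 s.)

Convert to SI: T₁ = 68.93 years = 2.17543e+09 s; T₂ = 44.77 years = 1.41294e+09 s.
T_syn = |T₁ · T₂ / (T₁ − T₂)|.
T_syn = |2.17543e+09 · 1.41294e+09 / (2.17543e+09 − 1.41294e+09)| s ≈ 4.031e+09 s = 127.7 years.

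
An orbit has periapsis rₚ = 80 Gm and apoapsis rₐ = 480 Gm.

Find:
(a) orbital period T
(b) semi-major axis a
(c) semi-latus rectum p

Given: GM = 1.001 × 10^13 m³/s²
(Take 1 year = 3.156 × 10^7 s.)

Convert to SI: rₚ = 80 Gm = 8e+10 m; rₐ = 480 Gm = 4.8e+11 m.
(a) With a = (rₚ + rₐ)/2 = 2.8e+11 m, T = 2π √(a³/GM) = 2π √((2.8e+11)³/1.001e+13) s ≈ 2.942e+11 s
(b) a = (rₚ + rₐ)/2 = (8e+10 + 4.8e+11)/2 ≈ 2.8e+11 m
(c) From a = (rₚ + rₐ)/2 = 2.8e+11 m and e = (rₐ − rₚ)/(rₐ + rₚ) = 0.714286, p = a(1 − e²) = 2.8e+11 · (1 − (0.714286)²) ≈ 1.371e+11 m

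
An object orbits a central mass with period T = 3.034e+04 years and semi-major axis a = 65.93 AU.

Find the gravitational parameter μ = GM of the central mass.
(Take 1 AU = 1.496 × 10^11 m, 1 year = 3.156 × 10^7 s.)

Convert to SI: T = 3.034e+04 years = 9.5753e+11 s; a = 65.93 AU = 9.86313e+12 m.
GM = 4π² · a³ / T².
GM = 4π² · (9.86313e+12)³ / (9.5753e+11)² m³/s² ≈ 4.131e+16 m³/s² = 4.131 × 10^16 m³/s².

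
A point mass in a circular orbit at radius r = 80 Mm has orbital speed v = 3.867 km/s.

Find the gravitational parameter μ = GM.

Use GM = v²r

Convert to SI: r = 80 Mm = 8e+07 m; v = 3.867 km/s = 3867 m/s.
For a circular orbit v² = GM/r, so GM = v² · r.
GM = (3867)² · 8e+07 m³/s² ≈ 1.196e+15 m³/s² = 1.196 × 10^15 m³/s².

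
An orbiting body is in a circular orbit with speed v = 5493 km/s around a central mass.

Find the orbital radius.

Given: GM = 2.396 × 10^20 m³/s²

Convert to SI: v = 5493 km/s = 5.493e+06 m/s.
For a circular orbit, v² = GM / r, so r = GM / v².
r = 2.396e+20 / (5.493e+06)² m ≈ 7.941e+06 m = 7.941 Mm.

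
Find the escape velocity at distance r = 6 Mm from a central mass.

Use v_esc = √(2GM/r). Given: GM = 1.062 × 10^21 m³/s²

Convert to SI: r = 6 Mm = 6e+06 m.
Escape velocity comes from setting total energy to zero: ½v² − GM/r = 0 ⇒ v_esc = √(2GM / r).
v_esc = √(2 · 1.062e+21 / 6e+06) m/s ≈ 1.881e+07 m/s = 1.881e+04 km/s.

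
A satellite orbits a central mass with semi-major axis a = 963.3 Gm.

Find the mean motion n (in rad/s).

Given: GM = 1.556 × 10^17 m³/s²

Convert to SI: a = 963.3 Gm = 9.633e+11 m.
n = √(GM / a³).
n = √(1.556e+17 / (9.633e+11)³) rad/s ≈ 4.172e-10 rad/s.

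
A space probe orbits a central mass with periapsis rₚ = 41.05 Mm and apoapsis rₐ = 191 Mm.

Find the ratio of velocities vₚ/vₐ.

Convert to SI: rₚ = 41.05 Mm = 4.105e+07 m; rₐ = 191 Mm = 1.91e+08 m.
Conservation of angular momentum gives rₚvₚ = rₐvₐ, so vₚ/vₐ = rₐ/rₚ.
vₚ/vₐ = 1.91e+08 / 4.105e+07 ≈ 4.653.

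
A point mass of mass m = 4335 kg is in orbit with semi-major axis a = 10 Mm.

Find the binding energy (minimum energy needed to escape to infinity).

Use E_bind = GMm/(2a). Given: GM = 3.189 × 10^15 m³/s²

Convert to SI: a = 10 Mm = 1e+07 m.
Total orbital energy is E = −GMm/(2a); binding energy is E_bind = −E = GMm/(2a).
E_bind = 3.189e+15 · 4335 / (2 · 1e+07) J ≈ 6.912e+11 J = 691.2 GJ.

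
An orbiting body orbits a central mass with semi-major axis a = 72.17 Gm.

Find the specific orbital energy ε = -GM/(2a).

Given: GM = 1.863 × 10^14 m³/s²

Convert to SI: a = 72.17 Gm = 7.217e+10 m.
ε = −GM / (2a).
ε = −1.863e+14 / (2 · 7.217e+10) J/kg ≈ -1291 J/kg = -1.291 kJ/kg.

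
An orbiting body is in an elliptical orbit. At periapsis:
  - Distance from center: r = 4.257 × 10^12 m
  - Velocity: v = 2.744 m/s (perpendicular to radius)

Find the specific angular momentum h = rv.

With v perpendicular to r, h = r · v.
h = 4.257e+12 · 2.744 m²/s ≈ 1.168e+13 m²/s.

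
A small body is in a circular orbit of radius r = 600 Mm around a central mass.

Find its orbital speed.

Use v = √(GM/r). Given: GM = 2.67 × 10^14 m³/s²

Convert to SI: r = 600 Mm = 6e+08 m.
For a circular orbit, gravity supplies the centripetal force, so v = √(GM / r).
v = √(2.67e+14 / 6e+08) m/s ≈ 667.1 m/s = 667.1 m/s.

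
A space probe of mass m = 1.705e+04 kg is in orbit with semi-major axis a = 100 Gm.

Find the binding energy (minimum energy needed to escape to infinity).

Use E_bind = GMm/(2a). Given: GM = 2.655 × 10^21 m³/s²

Convert to SI: a = 100 Gm = 1e+11 m.
Total orbital energy is E = −GMm/(2a); binding energy is E_bind = −E = GMm/(2a).
E_bind = 2.655e+21 · 1.705e+04 / (2 · 1e+11) J ≈ 2.263e+14 J = 226.3 TJ.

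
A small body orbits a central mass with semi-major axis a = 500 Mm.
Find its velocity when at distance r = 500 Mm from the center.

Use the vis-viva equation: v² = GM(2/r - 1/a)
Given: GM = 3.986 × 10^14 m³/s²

Convert to SI: a = 500 Mm = 5e+08 m; r = 500 Mm = 5e+08 m.
Vis-viva: v = √(GM · (2/r − 1/a)).
2/r − 1/a = 2/5e+08 − 1/5e+08 = 2e-09 m⁻¹.
v = √(3.986e+14 · 2e-09) m/s ≈ 892.9 m/s = 892.9 m/s.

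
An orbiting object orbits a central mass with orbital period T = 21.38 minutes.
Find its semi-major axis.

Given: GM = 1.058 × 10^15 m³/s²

Convert to SI: T = 21.38 minutes = 1282.8 s.
Invert Kepler's third law: a = (GM · T² / (4π²))^(1/3).
Substituting T = 1282.8 s and GM = 1.058e+15 m³/s²:
a = (1.058e+15 · (1282.8)² / (4π²))^(1/3) m
a ≈ 3.533e+06 m = 3.533 Mm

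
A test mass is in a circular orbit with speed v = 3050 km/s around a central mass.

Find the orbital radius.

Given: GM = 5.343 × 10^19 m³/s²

Convert to SI: v = 3050 km/s = 3.05e+06 m/s.
For a circular orbit, v² = GM / r, so r = GM / v².
r = 5.343e+19 / (3.05e+06)² m ≈ 5.744e+06 m = 5.744 Mm.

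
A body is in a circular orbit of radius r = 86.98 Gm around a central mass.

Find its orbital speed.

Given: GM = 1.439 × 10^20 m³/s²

Convert to SI: r = 86.98 Gm = 8.698e+10 m.
For a circular orbit, gravity supplies the centripetal force, so v = √(GM / r).
v = √(1.439e+20 / 8.698e+10) m/s ≈ 4.067e+04 m/s = 40.67 km/s.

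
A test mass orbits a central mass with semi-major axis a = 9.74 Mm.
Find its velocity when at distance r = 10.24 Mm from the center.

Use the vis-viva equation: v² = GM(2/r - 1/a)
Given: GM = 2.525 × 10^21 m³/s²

Convert to SI: a = 9.74 Mm = 9.74e+06 m; r = 10.24 Mm = 1.024e+07 m.
Vis-viva: v = √(GM · (2/r − 1/a)).
2/r − 1/a = 2/1.024e+07 − 1/9.74e+06 = 9.26431e-08 m⁻¹.
v = √(2.525e+21 · 9.26431e-08) m/s ≈ 1.529e+07 m/s = 1.529e+04 km/s.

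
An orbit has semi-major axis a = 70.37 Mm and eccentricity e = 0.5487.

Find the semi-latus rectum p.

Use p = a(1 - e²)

Convert to SI: a = 70.37 Mm = 7.037e+07 m.
p = a (1 − e²).
p = 7.037e+07 · (1 − (0.5487)²) = 7.037e+07 · 0.698928 ≈ 4.918e+07 m = 49.18 Mm.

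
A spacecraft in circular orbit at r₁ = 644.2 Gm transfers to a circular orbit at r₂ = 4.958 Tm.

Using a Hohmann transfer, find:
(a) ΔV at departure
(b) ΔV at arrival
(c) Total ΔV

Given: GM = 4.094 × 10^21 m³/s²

Convert to SI: r₁ = 644.2 Gm = 6.442e+11 m; r₂ = 4.958 Tm = 4.958e+12 m.
Transfer semi-major axis: a_t = (r₁ + r₂)/2 = (6.442e+11 + 4.958e+12)/2 = 2.8011e+12 m.
Circular speeds: v₁ = √(GM/r₁) = 79719.3 m/s, v₂ = √(GM/r₂) = 28735.6 m/s.
Transfer speeds (vis-viva v² = GM(2/r − 1/a_t)): v₁ᵗ = 106060 m/s, v₂ᵗ = 13780.6 m/s.
(a) ΔV₁ = |v₁ᵗ − v₁| ≈ 2.634e+04 m/s = 26.34 km/s.
(b) ΔV₂ = |v₂ − v₂ᵗ| ≈ 1.496e+04 m/s = 14.96 km/s.
(c) ΔV_total = ΔV₁ + ΔV₂ ≈ 4.13e+04 m/s = 41.3 km/s.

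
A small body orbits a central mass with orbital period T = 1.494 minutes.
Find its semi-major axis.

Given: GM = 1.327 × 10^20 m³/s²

Convert to SI: T = 1.494 minutes = 89.64 s.
Invert Kepler's third law: a = (GM · T² / (4π²))^(1/3).
Substituting T = 89.64 s and GM = 1.327e+20 m³/s²:
a = (1.327e+20 · (89.64)² / (4π²))^(1/3) m
a ≈ 3e+07 m = 30 Mm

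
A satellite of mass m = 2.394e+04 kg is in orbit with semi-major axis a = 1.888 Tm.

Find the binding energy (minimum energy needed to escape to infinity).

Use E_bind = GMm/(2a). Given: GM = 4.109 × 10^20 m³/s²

Convert to SI: a = 1.888 Tm = 1.888e+12 m.
Total orbital energy is E = −GMm/(2a); binding energy is E_bind = −E = GMm/(2a).
E_bind = 4.109e+20 · 2.394e+04 / (2 · 1.888e+12) J ≈ 2.605e+12 J = 2.605 TJ.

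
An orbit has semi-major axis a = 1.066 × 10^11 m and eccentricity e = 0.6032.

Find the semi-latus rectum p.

p = a (1 − e²).
p = 1.066e+11 · (1 − (0.6032)²) = 1.066e+11 · 0.63615 ≈ 6.781e+10 m = 6.781 × 10^10 m.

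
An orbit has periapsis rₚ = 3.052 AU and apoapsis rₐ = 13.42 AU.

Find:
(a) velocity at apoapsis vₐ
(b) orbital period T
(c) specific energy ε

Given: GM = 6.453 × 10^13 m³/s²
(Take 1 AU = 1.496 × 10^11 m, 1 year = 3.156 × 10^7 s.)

Convert to SI: rₚ = 3.052 AU = 4.56579e+11 m; rₐ = 13.42 AU = 2.00763e+12 m.
(a) With a = (rₚ + rₐ)/2 = 1.23211e+12 m, vₐ = √(GM (2/rₐ − 1/a)) = √(6.453e+13 · (2/2.00763e+12 − 1/1.23211e+12)) m/s ≈ 3.451 m/s
(b) With a = (rₚ + rₐ)/2 = 1.23211e+12 m, T = 2π √(a³/GM) = 2π √((1.23211e+12)³/6.453e+13) s ≈ 1.07e+12 s
(c) With a = (rₚ + rₐ)/2 = 1.23211e+12 m, ε = −GM/(2a) = −6.453e+13/(2 · 1.23211e+12) J/kg ≈ -26.19 J/kg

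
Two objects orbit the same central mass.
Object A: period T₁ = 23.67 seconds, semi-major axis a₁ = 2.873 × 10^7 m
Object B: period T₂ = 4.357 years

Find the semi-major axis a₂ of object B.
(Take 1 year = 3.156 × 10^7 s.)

Convert to SI: T₂ = 4.357 years = 1.37507e+08 s.
Kepler's third law: (T₁/T₂)² = (a₁/a₂)³ ⇒ a₂ = a₁ · (T₂/T₁)^(2/3).
T₂/T₁ = 1.37507e+08 / 23.67 = 5.80933e+06.
a₂ = 2.873e+07 · (5.80933e+06)^(2/3) m ≈ 9.284e+11 m = 9.284 × 10^11 m.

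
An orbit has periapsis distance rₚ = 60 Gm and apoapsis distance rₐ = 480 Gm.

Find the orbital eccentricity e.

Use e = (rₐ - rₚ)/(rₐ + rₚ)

Convert to SI: rₚ = 60 Gm = 6e+10 m; rₐ = 480 Gm = 4.8e+11 m.
e = (rₐ − rₚ) / (rₐ + rₚ).
e = (4.8e+11 − 6e+10) / (4.8e+11 + 6e+10) = 4.2e+11 / 5.4e+11 ≈ 0.7778.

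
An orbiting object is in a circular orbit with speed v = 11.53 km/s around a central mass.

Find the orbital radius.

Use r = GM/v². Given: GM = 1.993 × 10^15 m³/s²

Convert to SI: v = 11.53 km/s = 11530 m/s.
For a circular orbit, v² = GM / r, so r = GM / v².
r = 1.993e+15 / (11530)² m ≈ 1.499e+07 m = 14.99 Mm.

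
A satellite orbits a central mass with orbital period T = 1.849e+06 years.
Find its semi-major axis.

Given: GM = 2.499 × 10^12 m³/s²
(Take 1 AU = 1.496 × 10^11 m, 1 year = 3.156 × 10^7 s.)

Convert to SI: T = 1.849e+06 years = 5.83544e+13 s.
Invert Kepler's third law: a = (GM · T² / (4π²))^(1/3).
Substituting T = 5.83544e+13 s and GM = 2.499e+12 m³/s²:
a = (2.499e+12 · (5.83544e+13)² / (4π²))^(1/3) m
a ≈ 5.996e+12 m = 40.08 AU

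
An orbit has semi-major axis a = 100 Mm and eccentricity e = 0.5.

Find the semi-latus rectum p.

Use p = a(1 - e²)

Convert to SI: a = 100 Mm = 1e+08 m.
p = a (1 − e²).
p = 1e+08 · (1 − (0.5)²) = 1e+08 · 0.75 ≈ 7.5e+07 m = 75 Mm.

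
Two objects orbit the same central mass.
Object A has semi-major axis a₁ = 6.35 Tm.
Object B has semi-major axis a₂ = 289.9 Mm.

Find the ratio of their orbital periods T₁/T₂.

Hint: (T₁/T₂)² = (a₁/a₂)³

Convert to SI: a₁ = 6.35 Tm = 6.35e+12 m; a₂ = 289.9 Mm = 2.899e+08 m.
From Kepler's third law, (T₁/T₂)² = (a₁/a₂)³, so T₁/T₂ = (a₁/a₂)^(3/2).
a₁/a₂ = 6.35e+12 / 2.899e+08 = 21904.1.
T₁/T₂ = (21904.1)^(3/2) ≈ 3.242e+06.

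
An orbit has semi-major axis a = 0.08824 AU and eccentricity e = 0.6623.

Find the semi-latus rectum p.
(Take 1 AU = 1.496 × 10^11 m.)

Convert to SI: a = 0.08824 AU = 1.32007e+10 m.
p = a (1 − e²).
p = 1.32007e+10 · (1 − (0.6623)²) = 1.32007e+10 · 0.561359 ≈ 7.41e+09 m = 0.04953 AU.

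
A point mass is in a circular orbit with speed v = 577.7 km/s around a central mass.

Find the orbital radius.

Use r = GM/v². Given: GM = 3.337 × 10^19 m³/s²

Convert to SI: v = 577.7 km/s = 577700 m/s.
For a circular orbit, v² = GM / r, so r = GM / v².
r = 3.337e+19 / (577700)² m ≈ 9.999e+07 m = 99.99 Mm.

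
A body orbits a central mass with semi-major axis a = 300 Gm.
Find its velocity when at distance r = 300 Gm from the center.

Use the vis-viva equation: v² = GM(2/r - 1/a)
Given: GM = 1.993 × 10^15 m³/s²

Convert to SI: a = 300 Gm = 3e+11 m; r = 300 Gm = 3e+11 m.
Vis-viva: v = √(GM · (2/r − 1/a)).
2/r − 1/a = 2/3e+11 − 1/3e+11 = 3.33333e-12 m⁻¹.
v = √(1.993e+15 · 3.33333e-12) m/s ≈ 81.51 m/s = 81.51 m/s.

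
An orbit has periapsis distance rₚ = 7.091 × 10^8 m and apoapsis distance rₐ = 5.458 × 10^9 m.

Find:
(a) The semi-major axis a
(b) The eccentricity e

(a) a = (rₚ + rₐ) / 2 = (7.091e+08 + 5.458e+09) / 2 ≈ 3.084e+09 m = 3.084 × 10^9 m.
(b) e = (rₐ − rₚ) / (rₐ + rₚ) = (5.458e+09 − 7.091e+08) / (5.458e+09 + 7.091e+08) ≈ 0.77.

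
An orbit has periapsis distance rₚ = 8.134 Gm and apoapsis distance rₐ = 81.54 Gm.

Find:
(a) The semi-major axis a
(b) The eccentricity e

Convert to SI: rₚ = 8.134 Gm = 8.134e+09 m; rₐ = 81.54 Gm = 8.154e+10 m.
(a) a = (rₚ + rₐ) / 2 = (8.134e+09 + 8.154e+10) / 2 ≈ 4.484e+10 m = 44.84 Gm.
(b) e = (rₐ − rₚ) / (rₐ + rₚ) = (8.154e+10 − 8.134e+09) / (8.154e+10 + 8.134e+09) ≈ 0.8186.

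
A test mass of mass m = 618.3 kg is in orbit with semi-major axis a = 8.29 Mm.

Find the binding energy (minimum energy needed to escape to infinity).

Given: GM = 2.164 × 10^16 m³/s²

Convert to SI: a = 8.29 Mm = 8.29e+06 m.
Total orbital energy is E = −GMm/(2a); binding energy is E_bind = −E = GMm/(2a).
E_bind = 2.164e+16 · 618.3 / (2 · 8.29e+06) J ≈ 8.07e+11 J = 807 GJ.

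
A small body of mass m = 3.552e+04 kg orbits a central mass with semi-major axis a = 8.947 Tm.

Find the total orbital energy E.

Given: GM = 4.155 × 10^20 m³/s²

Convert to SI: a = 8.947 Tm = 8.947e+12 m.
E = −GMm / (2a).
E = −4.155e+20 · 3.552e+04 / (2 · 8.947e+12) J ≈ -8.248e+11 J = -824.8 GJ.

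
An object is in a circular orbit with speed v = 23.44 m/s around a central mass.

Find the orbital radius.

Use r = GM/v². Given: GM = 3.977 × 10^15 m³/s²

For a circular orbit, v² = GM / r, so r = GM / v².
r = 3.977e+15 / (23.44)² m ≈ 7.238e+12 m = 7.238 Tm.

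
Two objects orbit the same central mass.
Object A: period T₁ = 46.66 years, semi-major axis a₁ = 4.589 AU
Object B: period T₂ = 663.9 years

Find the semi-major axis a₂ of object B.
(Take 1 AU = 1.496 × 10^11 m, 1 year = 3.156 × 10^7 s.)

Convert to SI: T₁ = 46.66 years = 1.47259e+09 s; a₁ = 4.589 AU = 6.86514e+11 m; T₂ = 663.9 years = 2.09527e+10 s.
Kepler's third law: (T₁/T₂)² = (a₁/a₂)³ ⇒ a₂ = a₁ · (T₂/T₁)^(2/3).
T₂/T₁ = 2.09527e+10 / 1.47259e+09 = 14.2285.
a₂ = 6.86514e+11 · (14.2285)^(2/3) m ≈ 4.031e+12 m = 26.95 AU.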